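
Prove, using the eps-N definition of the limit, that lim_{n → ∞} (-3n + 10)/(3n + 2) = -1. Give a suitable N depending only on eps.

N = 4/eps

Fix eps > 0. For n ≥ 1, |(-3n + 10)/(3n + 2) + 1| = |36|/(3(3n + 2)) = 36/(3(3n + 2)).
Since 3n + 2 ≥ 3n for n ≥ 1, this is ≤ 36/(3·3n) = 4/n.
So |(-3n + 10)/(3n + 2) + 1| < eps whenever n > 4/eps.
Take N = 4/eps. If n > N then |(-3n + 10)/(3n + 2) + 1| ≤ 4/n < eps.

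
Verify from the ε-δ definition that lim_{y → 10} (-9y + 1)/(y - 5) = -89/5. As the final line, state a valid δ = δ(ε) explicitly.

Let ε > 0 be given. We want δ > 0 with 0 < |y − 10| < δ ⇒ |(-9y + 1)/(y - 5) + 89/5| < ε.
Combining over a common denominator, (-9y + 1)/(y - 5) + 89/5 = [(-9y + 1)·5 − (-89)·(y - 5)] / [5·(y - 5)] = 44(y − 10) / (5(y - 5)).
So |(-9y + 1)/(y - 5) + 89/5| = 44|y − 10| / (5·|y − 5|).
Restrict δ ≤ 5/2. Then |y − 10| < 5/2 gives |y − 5| = |(y − 10) + 5| ≥ 5 − 5/2 = 5/2.
Hence |(-9y + 1)/(y - 5) + 89/5| < 44|y − 10|/(5·(5/2)) = (88/25)|y − 10|, which is < ε once |y − 10| < (25/88)ε.
Take δ = min(5/2, (25/88)ε). Then 0 < |y − 10| < δ forces both bounds, so |(-9y + 1)/(y - 5) + 89/5| < ε.

δ = min(5/2, (25/88)ε)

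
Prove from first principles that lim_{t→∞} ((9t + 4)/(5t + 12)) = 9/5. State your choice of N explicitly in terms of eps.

N = (88/25)/eps

Fix eps > 0. We seek N > 0 such that t > N implies |(9t + 4)/(5t + 12) − (9/5)| < eps.
(9t + 4)/(5t + 12) − (9/5) = (5(9t + 4) − 9(5t + 12)) / (5(5t + 12)) = -88/(5(5t + 12)).
For t > 0 we have 5t + 12 > 5t, so |(9t + 4)/(5t + 12) − (9/5)| = 88/(5(5t + 12)) < 88/(5·5t) = (88/25)/t.
Thus |(9t + 4)/(5t + 12) − (9/5)| < eps whenever t > (88/25)/eps.
Take N = (88/25)/eps. If t > N then |(9t + 4)/(5t + 12) − (9/5)| < (88/25)/t < eps.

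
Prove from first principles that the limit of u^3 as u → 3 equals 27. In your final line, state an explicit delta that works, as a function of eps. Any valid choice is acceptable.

Let eps > 0. We seek delta > 0 with 0 < |u − 3| < delta ⇒ |u^3 − 27| < eps.
Factor: u^3 − 27 = (u − 3)(u^2 + 3u + 9), so |u^3 − 27| = |u − 3|·|u^2 + 3u + 9|.
Restrict delta ≤ 1. Then |u − 3| < 1 gives |u| < 4, so by the triangle inequality |u^2 + 3u + 9| ≤ 4^2 + 3·4 + 9 = 37.
Hence |u^3 − 27| ≤ 37|u − 3|, which is < eps once |u − 3| < eps/37.
Take delta = min(1, eps/37). If 0 < |u − 3| < delta then both bounds hold and |u^3 − 27| ≤ 37|u − 3| < 37·(eps/37) = eps.

delta = min(1, eps/37)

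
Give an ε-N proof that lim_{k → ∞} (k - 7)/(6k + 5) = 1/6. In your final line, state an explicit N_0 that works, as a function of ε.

N_0 = (47/36)/ε

Let ε > 0. For k ≥ 1, |(k - 7)/(6k + 5) − (1/6)| = |-47|/(6(6k + 5)) = 47/(6(6k + 5)).
Since 6k + 5 ≥ 6k for k ≥ 1, this is ≤ 47/(6·6k) = (47/36)/k.
So |(k - 7)/(6k + 5) − (1/6)| < ε whenever k > (47/36)/ε.
Take N_0 = (47/36)/ε. If k > N_0 then |(k - 7)/(6k + 5) − (1/6)| ≤ (47/36)/k < ε.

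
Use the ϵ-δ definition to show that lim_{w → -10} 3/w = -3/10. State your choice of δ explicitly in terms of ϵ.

δ = min(5, (50/3)ϵ)

Let ϵ > 0 be given. We seek δ > 0 such that 0 < |w + 10| < δ implies |3/w + 3/10| < ϵ.
|3/w + 3/10| = 3·|-10 − w|/(10·|w|) = 3|w + 10|/(10|w|).
Require δ ≤ 5 so that |w| > 10 − 5 = 5, hence 10|w| > 50.
Then |3/w + 3/10| < 3|w + 10|/50, which is < ϵ when |w + 10| < (50/3)ϵ.
Take δ = min(5, (50/3)ϵ). Then 0 < |w + 10| < δ gives both |w + 10| < 5 and |w + 10| < (50/3)ϵ, so |3/w + 3/10| < ϵ.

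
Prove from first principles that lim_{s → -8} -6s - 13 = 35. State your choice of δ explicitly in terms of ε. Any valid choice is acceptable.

Suppose ε > 0. We need δ > 0 so that 0 < |s + 8| < δ implies |(-6s - 13) − 35| < ε.
Since (-6s - 13) − 35 = -6(s + 8), we have |(-6s - 13) − 35| = 6|s + 8|.
Thus it suffices that |s + 8| < ε/6.
Choosing δ = ε/6 gives |(-6s - 13) − 35| = 6|s + 8| < ε whenever |s + 8| < δ.

δ = ε/6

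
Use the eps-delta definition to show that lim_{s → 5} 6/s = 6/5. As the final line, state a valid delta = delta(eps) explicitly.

Fix eps > 0. We seek delta > 0 such that 0 < |s − 5| < delta implies |6/s − (6/5)| < eps.
|6/s − (6/5)| = 6·|5 − s|/(5·|s|) = 6|s − 5|/(5|s|).
Require delta ≤ 5/2 so that |s| > 5 − 5/2 = 5/2, hence 5|s| > 25/2.
Then |6/s − (6/5)| < 6|s − 5|/(25/2), which is < eps when |s − 5| < (25/12)eps.
Take delta = min(5/2, (25/12)eps). Then 0 < |s − 5| < delta gives both |s − 5| < 5/2 and |s − 5| < (25/12)eps, so |6/s − (6/5)| < eps.

delta = min(5/2, (25/12)eps)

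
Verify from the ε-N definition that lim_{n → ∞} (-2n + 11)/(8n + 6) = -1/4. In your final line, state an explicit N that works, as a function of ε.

N = (25/16)/ε

Suppose ε > 0. For n ≥ 1, |(-2n + 11)/(8n + 6) + 1/4| = |100|/(8(8n + 6)) = 100/(8(8n + 6)).
Since 8n + 6 ≥ 8n for n ≥ 1, this is ≤ 100/(8·8n) = (25/16)/n.
So |(-2n + 11)/(8n + 6) + 1/4| < ε whenever n > (25/16)/ε.
Take N = (25/16)/ε. If n > N then |(-2n + 11)/(8n + 6) + 1/4| ≤ (25/16)/n < ε.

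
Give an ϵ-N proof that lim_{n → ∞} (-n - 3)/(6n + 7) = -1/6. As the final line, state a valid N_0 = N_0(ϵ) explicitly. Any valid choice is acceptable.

N_0 = (11/36)/ϵ

Suppose ϵ > 0. For n ≥ 1, |(-n - 3)/(6n + 7) + 1/6| = |-11|/(6(6n + 7)) = 11/(6(6n + 7)).
Since 6n + 7 ≥ 6n for n ≥ 1, this is ≤ 11/(6·6n) = (11/36)/n.
So |(-n - 3)/(6n + 7) + 1/6| < ϵ whenever n > (11/36)/ϵ.
Take N_0 = (11/36)/ϵ. If n > N_0 then |(-n - 3)/(6n + 7) + 1/6| ≤ (11/36)/n < ϵ.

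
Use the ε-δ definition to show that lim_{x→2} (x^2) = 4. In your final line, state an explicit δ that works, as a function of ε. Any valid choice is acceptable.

Let ε > 0 be given. We seek δ > 0 with 0 < |x − 2| < δ ⇒ |x^2 − 4| < ε.
Factor: x^2 − 4 = (x − 2)(x + 2), so |x^2 − 4| = |x − 2|·|x + 2|.
Restrict δ ≤ 1. Then |x − 2| < 1 gives |x| < 3, so by the triangle inequality |x + 2| ≤ 3 + 2 = 5.
Hence |x^2 − 4| ≤ 5|x − 2|, which is < ε once |x − 2| < ε/5.
Take δ = min(1, ε/5). If 0 < |x − 2| < δ then both bounds hold and |x^2 − 4| ≤ 5|x − 2| < 5·(ε/5) = ε.

δ = min(1, ε/5)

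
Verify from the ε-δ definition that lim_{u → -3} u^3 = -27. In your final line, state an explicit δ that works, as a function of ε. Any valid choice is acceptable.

δ = min(2, ε/49)

Suppose ε > 0. We seek δ > 0 with 0 < |u + 3| < δ ⇒ |u^3 + 27| < ε.
Factor: u^3 + 27 = (u + 3)(u^2 - 3u + 9), so |u^3 + 27| = |u + 3|·|u^2 - 3u + 9|.
Impose δ ≤ 2 so that |u| < 5; then |u^2 - 3u + 9| ≤ 49.
Hence |u^3 + 27| ≤ 49|u + 3|, which is < ε once |u + 3| < ε/49.
Take δ = min(2, ε/49). If 0 < |u + 3| < δ then both bounds hold and |u^3 + 27| ≤ 49|u + 3| < 49·(ε/49) = ε.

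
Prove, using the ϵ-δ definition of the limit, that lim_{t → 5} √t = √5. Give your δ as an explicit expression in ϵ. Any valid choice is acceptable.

Let ϵ > 0. We want δ > 0 such that 0 < |t − 5| < δ implies |√t − √5| < ϵ.
Rationalise: √t − √5 = (t − 5)/(√t + √5), so |√t − √5| = |t − 5|/(√t + √5).
Restrict δ ≤ 5 so that |t − 5| < 5 forces t > 0, and then √t + √5 > √5.
Hence |√t − √5| < |t − 5|/√5, which is < ϵ once |t − 5| < √5·ϵ.
Take δ = min(5, √5·ϵ). If 0 < |t − 5| < δ then t > 0 and |√t − √5| < |t − 5|/√5 < ϵ.

δ = min(5, √5·ϵ)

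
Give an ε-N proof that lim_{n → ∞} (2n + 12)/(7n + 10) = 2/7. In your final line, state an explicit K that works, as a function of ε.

K = (64/49)/ε

Let ε > 0 be given. For n ≥ 1, |(2n + 12)/(7n + 10) − (2/7)| = |64|/(7(7n + 10)) = 64/(7(7n + 10)).
Since 7n + 10 ≥ 7n for n ≥ 1, this is ≤ 64/(7·7n) = (64/49)/n.
So |(2n + 12)/(7n + 10) − (2/7)| < ε whenever n > (64/49)/ε.
Take K = (64/49)/ε. If n > K then |(2n + 12)/(7n + 10) − (2/7)| ≤ (64/49)/n < ε.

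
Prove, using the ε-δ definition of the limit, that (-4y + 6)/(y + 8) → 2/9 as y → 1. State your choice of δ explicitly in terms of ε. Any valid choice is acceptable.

Let ε > 0 be given. We want δ > 0 with 0 < |y − 1| < δ ⇒ |(-4y + 6)/(y + 8) − (2/9)| < ε.
Combining over a common denominator, (-4y + 6)/(y + 8) − (2/9) = [(-4y + 6)·9 − 2·(y + 8)] / [9·(y + 8)] = -38(y − 1) / (9(y + 8)).
So |(-4y + 6)/(y + 8) − (2/9)| = 38|y − 1| / (9·|y + 8|).
Restrict δ ≤ 9/2. Then |y − 1| < 9/2 gives |y + 8| = |(y − 1) + 9| ≥ 9 − 9/2 = 9/2.
Hence |(-4y + 6)/(y + 8) − (2/9)| < 38|y − 1|/(9·(9/2)) = (76/81)|y − 1|, which is < ε once |y − 1| < (81/76)ε.
Take δ = min(9/2, (81/76)ε). Then 0 < |y − 1| < δ forces both bounds, so |(-4y + 6)/(y + 8) − (2/9)| < ε.

δ = min(9/2, (81/76)ε)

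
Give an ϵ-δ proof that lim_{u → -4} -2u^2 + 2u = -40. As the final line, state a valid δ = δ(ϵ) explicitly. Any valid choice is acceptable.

Fix ϵ > 0. We want δ > 0 such that 0 < |u + 4| < δ implies |(-2u^2 + 2u) + 40| < ϵ.
(-2u^2 + 2u) + 40 = -2u^2 + 2u + 40 = (u + 4)(-2u + 10).
So |(-2u^2 + 2u) + 40| = |u + 4|·|-2u + 10|.
Assume first that |u + 4| < 1, so |u| < 5. Then |-2u + 10| ≤ 2·5 + 10 = 20.
Hence |(-2u^2 + 2u) + 40| ≤ 20|u + 4| < ϵ provided |u + 4| < ϵ/20.
Choosing δ = min(1, ϵ/20) ensures both conditions, hence |(-2u^2 + 2u) + 40| < ϵ.

δ = min(1, ϵ/20)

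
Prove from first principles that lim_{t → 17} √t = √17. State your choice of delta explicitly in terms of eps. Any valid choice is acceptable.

delta = min(17, √17·eps)

Suppose eps > 0. We want delta > 0 such that 0 < |t − 17| < delta implies |√t − √17| < eps.
Rationalise: √t − √17 = (t − 17)/(√t + √17), so |√t − √17| = |t − 17|/(√t + √17).
Restrict delta ≤ 17 so that |t − 17| < 17 forces t > 0, and then √t + √17 > √17.
Hence |√t − √17| < |t − 17|/√17, which is < eps once |t − 17| < √17·eps.
Take delta = min(17, √17·eps). If 0 < |t − 17| < delta then t > 0 and |√t − √17| < |t − 17|/√17 < eps.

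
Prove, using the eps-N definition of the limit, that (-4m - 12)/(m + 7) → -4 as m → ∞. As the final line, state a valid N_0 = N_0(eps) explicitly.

N_0 = 16/eps

Let eps > 0 be given. For m ≥ 1, |(-4m - 12)/(m + 7) + 4| = |16|/((m + 7)) = 16/((m + 7)).
Since m + 7 ≥ m for m ≥ 1, this is ≤ 16/(m) = 16/m.
So |(-4m - 12)/(m + 7) + 4| < eps whenever m > 16/eps.
Take N_0 = 16/eps. If m > N_0 then |(-4m - 12)/(m + 7) + 4| ≤ 16/m < eps.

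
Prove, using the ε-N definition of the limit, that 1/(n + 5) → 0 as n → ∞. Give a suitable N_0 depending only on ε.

N_0 = 1/ε

Suppose ε > 0. For n ≥ 1, |1/(n + 5) − 0| = 1/(n + 5) ≤ 1/n.
We need 1/n < ε, i.e. n > 1/ε.
Take N_0 = 1/ε. If n > N_0 then |1/(n + 5)| ≤ 1/n < ε.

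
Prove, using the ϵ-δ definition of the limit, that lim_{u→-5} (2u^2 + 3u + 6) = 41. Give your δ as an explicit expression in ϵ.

Let ϵ > 0 be given. We want δ > 0 such that 0 < |u + 5| < δ implies |(2u^2 + 3u + 6) − 41| < ϵ.
(2u^2 + 3u + 6) − 41 = 2u^2 + 3u - 35 = (u + 5)(2u - 7).
So |(2u^2 + 3u + 6) − 41| = |u + 5|·|2u - 7|.
Require δ ≤ 1. Then |u + 5| < 1 gives |u| < 6, and by the triangle inequality |2u - 7| ≤ 2·6 + 7 = 19.
Hence |(2u^2 + 3u + 6) − 41| ≤ 19|u + 5| < ϵ provided |u + 5| < ϵ/19.
Choosing δ = min(1, ϵ/19) ensures both conditions, hence |(2u^2 + 3u + 6) − 41| < ϵ.

δ = min(1, ϵ/19)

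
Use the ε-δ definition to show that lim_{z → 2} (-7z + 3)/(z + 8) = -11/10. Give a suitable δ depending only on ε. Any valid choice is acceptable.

δ = min(5, (50/59)ε)

Fix ε > 0. We want δ > 0 with 0 < |z − 2| < δ ⇒ |(-7z + 3)/(z + 8) + 11/10| < ε.
Combining over a common denominator, (-7z + 3)/(z + 8) + 11/10 = [(-7z + 3)·10 − (-11)·(z + 8)] / [10·(z + 8)] = -59(z − 2) / (10(z + 8)).
So |(-7z + 3)/(z + 8) + 11/10| = 59|z − 2| / (10·|z + 8|).
Require δ ≤ 5, so |z + 8| ≥ |10| − |z − 2| > 10 − 5 = 5.
Hence |(-7z + 3)/(z + 8) + 11/10| < 59|z − 2|/(10·5) = (59/50)|z − 2|, which is < ε once |z − 2| < (50/59)ε.
Take δ = min(5, (50/59)ε). Then 0 < |z − 2| < δ forces both bounds, so |(-7z + 3)/(z + 8) + 11/10| < ε.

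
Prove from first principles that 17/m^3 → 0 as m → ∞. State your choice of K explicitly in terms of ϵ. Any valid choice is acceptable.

K = (17/ϵ)^{1/3}

Suppose ϵ > 0. For m ≥ 1, |17/m^3 − 0| = 17/m^3.
17/m^3 < ϵ ⇔ m^3 > 17/ϵ ⇔ m > (17/ϵ)^{1/3}.
Take K = (17/ϵ)^{1/3}. Then m > K implies 17/m^3 < ϵ.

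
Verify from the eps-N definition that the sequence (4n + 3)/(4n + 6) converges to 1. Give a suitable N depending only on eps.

Suppose eps > 0. For n ≥ 1, |(4n + 3)/(4n + 6) − 1| = |-12|/(4(4n + 6)) = 12/(4(4n + 6)).
Since 4n + 6 ≥ 4n for n ≥ 1, this is ≤ 12/(4·4n) = (3/4)/n.
So |(4n + 3)/(4n + 6) − 1| < eps whenever n > (3/4)/eps.
Take N = (3/4)/eps. If n > N then |(4n + 3)/(4n + 6) − 1| ≤ (3/4)/n < eps.

N = (3/4)/eps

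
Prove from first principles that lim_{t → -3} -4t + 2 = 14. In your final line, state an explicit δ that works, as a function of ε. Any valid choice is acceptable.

Let ε > 0 be given. We need δ > 0 so that 0 < |t + 3| < δ implies |(-4t + 2) − 14| < ε.
Since (-4t + 2) − 14 = -4(t + 3), we have |(-4t + 2) − 14| = 4|t + 3|.
Thus it suffices that |t + 3| < ε/4.
Choosing δ = ε/4 gives |(-4t + 2) − 14| = 4|t + 3| < ε whenever |t + 3| < δ.

δ = ε/4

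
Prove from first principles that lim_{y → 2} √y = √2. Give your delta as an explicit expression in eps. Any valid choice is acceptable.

delta = min(2, √2·eps)

Let eps > 0. We want delta > 0 such that 0 < |y − 2| < delta implies |√y − √2| < eps.
Multiplying by the conjugate, |√y − √2| = |y − 2|/(√y + √2).
Restrict delta ≤ 2 so that |y − 2| < 2 forces y > 0, and then √y + √2 > √2.
Hence |√y − √2| < |y − 2|/√2, which is < eps once |y − 2| < √2·eps.
Take delta = min(2, √2·eps). If 0 < |y − 2| < delta then y > 0 and |√y − √2| < |y − 2|/√2 < eps.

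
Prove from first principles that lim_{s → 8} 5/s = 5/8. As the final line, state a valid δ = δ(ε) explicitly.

δ = min(4, (32/5)ε)

Suppose ε > 0. We seek δ > 0 such that 0 < |s − 8| < δ implies |5/s − (5/8)| < ε.
|5/s − (5/8)| = 5·|8 − s|/(8·|s|) = 5|s − 8|/(8|s|).
Require δ ≤ 4 so that |s| > 8 − 4 = 4, hence 8|s| > 32.
Then |5/s − (5/8)| < 5|s − 8|/32, which is < ε when |s − 8| < (32/5)ε.
Take δ = min(4, (32/5)ε). Then 0 < |s − 8| < δ gives both |s − 8| < 4 and |s − 8| < (32/5)ε, so |5/s − (5/8)| < ε.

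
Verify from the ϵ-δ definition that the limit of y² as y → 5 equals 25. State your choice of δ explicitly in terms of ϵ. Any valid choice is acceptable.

δ = min(2, ϵ/12)

Let ϵ > 0 be given. We seek δ > 0 with 0 < |y − 5| < δ ⇒ |y² − 25| < ϵ.
Factor: y² − 25 = (y − 5)(y + 5), so |y² − 25| = |y − 5|·|y + 5|.
Restrict δ ≤ 2. Then |y − 5| < 2 gives |y| < 7, so by the triangle inequality |y + 5| ≤ 7 + 5 = 12.
Hence |y² − 25| ≤ 12|y − 5|, which is < ϵ once |y − 5| < ϵ/12.
Take δ = min(2, ϵ/12). If 0 < |y − 5| < δ then both bounds hold and |y² − 25| ≤ 12|y − 5| < 12·(ϵ/12) = ϵ.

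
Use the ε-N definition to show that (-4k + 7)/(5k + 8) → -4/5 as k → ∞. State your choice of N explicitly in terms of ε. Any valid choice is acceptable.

N = (67/25)/ε

Let ε > 0 be given. For k ≥ 1, |(-4k + 7)/(5k + 8) + 4/5| = |67|/(5(5k + 8)) = 67/(5(5k + 8)).
Since 5k + 8 ≥ 5k for k ≥ 1, this is ≤ 67/(5·5k) = (67/25)/k.
So |(-4k + 7)/(5k + 8) + 4/5| < ε whenever k > (67/25)/ε.
Take N = (67/25)/ε. If k > N then |(-4k + 7)/(5k + 8) + 4/5| ≤ (67/25)/k < ε.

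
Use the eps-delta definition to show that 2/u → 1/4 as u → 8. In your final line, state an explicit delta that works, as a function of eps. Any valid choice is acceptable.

delta = min(4, 16eps)

Let eps > 0. We seek delta > 0 such that 0 < |u − 8| < delta implies |2/u − (1/4)| < eps.
|2/u − (1/4)| = 2·|8 − u|/(8·|u|) = 2|u − 8|/(8|u|).
Require delta ≤ 4 so that |u| > 8 − 4 = 4, hence 8|u| > 32.
Then |2/u − (1/4)| < 2|u − 8|/32, which is < eps when |u − 8| < 16eps.
Take delta = min(4, 16eps). Then 0 < |u − 8| < delta gives both |u − 8| < 4 and |u − 8| < 16eps, so |2/u − (1/4)| < eps.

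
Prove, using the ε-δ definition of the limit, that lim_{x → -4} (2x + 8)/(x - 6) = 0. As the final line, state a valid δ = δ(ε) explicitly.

δ = min(5, (5/2)ε)

Fix ε > 0. We want δ > 0 with 0 < |x + 4| < δ ⇒ |(2x + 8)/(x - 6) − 0| < ε.
Combining over a common denominator, (2x + 8)/(x - 6) − 0 = [(2x + 8)·(-10) − 0·(x - 6)] / [(-10)·(x - 6)] = -20(x + 4) / ((-10)(x - 6)).
So |(2x + 8)/(x - 6) − 0| = 20|x + 4| / (10·|x − 6|).
Require δ ≤ 5, so |x − 6| ≥ |-10| − |x + 4| > 10 − 5 = 5.
Hence |(2x + 8)/(x - 6) − 0| < 20|x + 4|/(10·5) = (2/5)|x + 4|, which is < ε once |x + 4| < (5/2)ε.
Take δ = min(5, (5/2)ε). Then 0 < |x + 4| < δ forces both bounds, so |(2x + 8)/(x - 6) − 0| < ε.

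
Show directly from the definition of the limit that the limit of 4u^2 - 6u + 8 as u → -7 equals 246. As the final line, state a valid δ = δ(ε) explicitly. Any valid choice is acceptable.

δ = min(2, ε/70)

Let ε > 0 be given. We want δ > 0 such that 0 < |u + 7| < δ implies |(4u^2 - 6u + 8) − 246| < ε.
(4u^2 - 6u + 8) − 246 = 4u^2 - 6u - 238 = (u + 7)(4u - 34).
So |(4u^2 - 6u + 8) − 246| = |u + 7|·|4u - 34|.
Require δ ≤ 2. Then |u + 7| < 2 gives |u| < 9, and by the triangle inequality |4u - 34| ≤ 4·9 + 34 = 70.
Hence |(4u^2 - 6u + 8) − 246| ≤ 70|u + 7| < ε provided |u + 7| < ε/70.
Take δ = min(2, ε/70). Then 0 < |u + 7| < δ gives both |u + 7| < 2 and |u + 7| < ε/70, so |(4u^2 - 6u + 8) − 246| < ε.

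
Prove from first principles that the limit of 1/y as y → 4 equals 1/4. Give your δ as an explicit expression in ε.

δ = min(2, 8ε)

Fix ε > 0. We seek δ > 0 such that 0 < |y − 4| < δ implies |1/y − (1/4)| < ε.
|1/y − (1/4)| = |4 − y|/(4·|y|) = |y − 4|/(4|y|).
Require δ ≤ 2 so that |y| > 4 − 2 = 2, hence 4|y| > 8.
Then |1/y − (1/4)| < |y − 4|/8, which is < ε when |y − 4| < 8ε.
Take δ = min(2, 8ε). Then 0 < |y − 4| < δ gives both |y − 4| < 2 and |y − 4| < 8ε, so |1/y − (1/4)| < ε.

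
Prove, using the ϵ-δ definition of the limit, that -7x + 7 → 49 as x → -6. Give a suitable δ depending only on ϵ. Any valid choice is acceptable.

Fix ϵ > 0. We need δ > 0 so that 0 < |x + 6| < δ implies |(-7x + 7) − 49| < ϵ.
Since (-7x + 7) − 49 = -7(x + 6), we have |(-7x + 7) − 49| = 7|x + 6|.
So 7|x + 6| < ϵ exactly when |x + 6| < ϵ/7.
Choosing δ = ϵ/7 gives |(-7x + 7) − 49| = 7|x + 6| < ϵ whenever |x + 6| < δ.

δ = ϵ/7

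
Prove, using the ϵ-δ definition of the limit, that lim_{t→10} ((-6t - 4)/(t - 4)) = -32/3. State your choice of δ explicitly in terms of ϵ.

Fix ϵ > 0. We want δ > 0 with 0 < |t − 10| < δ ⇒ |(-6t - 4)/(t - 4) + 32/3| < ϵ.
Combining over a common denominator, (-6t - 4)/(t - 4) + 32/3 = [(-6t - 4)·6 − (-64)·(t - 4)] / [6·(t - 4)] = 28(t − 10) / (6(t - 4)).
So |(-6t - 4)/(t - 4) + 32/3| = 28|t − 10| / (6·|t − 4|).
Require δ ≤ 3, so |t − 4| ≥ |6| − |t − 10| > 6 − 3 = 3.
Hence |(-6t - 4)/(t - 4) + 32/3| < 28|t − 10|/(6·3) = (14/9)|t − 10|, which is < ϵ once |t − 10| < (9/14)ϵ.
Take δ = min(3, (9/14)ϵ). Then 0 < |t − 10| < δ forces both bounds, so |(-6t - 4)/(t - 4) + 32/3| < ϵ.

δ = min(3, (9/14)ϵ)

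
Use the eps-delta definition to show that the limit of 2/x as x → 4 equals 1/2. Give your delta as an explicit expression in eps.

Fix eps > 0. We seek delta > 0 such that 0 < |x − 4| < delta implies |2/x − (1/2)| < eps.
|2/x − (1/2)| = 2·|4 − x|/(4·|x|) = 2|x − 4|/(4|x|).
Restrict delta ≤ 2. Then |x − 4| < 2 gives |x| > 2, so 4|x| > 8.
Then |2/x − (1/2)| < 2|x − 4|/8, which is < eps when |x − 4| < 4eps.
Take delta = min(2, 4eps). Then 0 < |x − 4| < delta gives both |x − 4| < 2 and |x − 4| < 4eps, so |2/x − (1/2)| < eps.

delta = min(2, 4eps)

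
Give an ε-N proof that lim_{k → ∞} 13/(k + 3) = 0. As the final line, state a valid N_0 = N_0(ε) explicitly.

Let ε > 0 be given. For k ≥ 1, |13/(k + 3) − 0| = 13/(k + 3) ≤ 13/k.
We need 13/k < ε, i.e. k > 13/ε.
Take N_0 = 13/ε. If k > N_0 then |13/(k + 3)| ≤ 13/k < ε.

N_0 = 13/ε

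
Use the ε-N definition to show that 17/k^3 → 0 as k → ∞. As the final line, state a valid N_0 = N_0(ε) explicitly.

Let ε > 0 be given. For k ≥ 1, |17/k^3 − 0| = 17/k^3.
17/k^3 < ε ⇔ k^3 > 17/ε ⇔ k > (17/ε)^{1/3}.
Take N_0 = (17/ε)^{1/3}. Then k > N_0 implies 17/k^3 < ε.

N_0 = (17/ε)^{1/3}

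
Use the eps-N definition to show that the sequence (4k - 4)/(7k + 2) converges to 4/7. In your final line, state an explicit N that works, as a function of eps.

Let eps > 0 be given. For k ≥ 1, |(4k - 4)/(7k + 2) − (4/7)| = |-36|/(7(7k + 2)) = 36/(7(7k + 2)).
Since 7k + 2 ≥ 7k for k ≥ 1, this is ≤ 36/(7·7k) = (36/49)/k.
So |(4k - 4)/(7k + 2) − (4/7)| < eps whenever k > (36/49)/eps.
Take N = (36/49)/eps. If k > N then |(4k - 4)/(7k + 2) − (4/7)| ≤ (36/49)/k < eps.

N = (36/49)/eps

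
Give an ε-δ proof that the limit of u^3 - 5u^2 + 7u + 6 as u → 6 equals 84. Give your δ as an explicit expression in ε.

δ = min(1, ε/69)

Let ε > 0. We want δ > 0 such that 0 < |u − 6| < δ implies |(u^3 - 5u^2 + 7u + 6) − 84| < ε.
(u^3 - 5u^2 + 7u + 6) − 84 = u^3 - 5u^2 + 7u - 78 = (u − 6)(u^2 + u + 13).
So |(u^3 - 5u^2 + 7u + 6) − 84| = |u − 6|·|u^2 + u + 13|.
Require δ ≤ 1. Then |u − 6| < 1 gives |u| < 7, and by the triangle inequality |u^2 + u + 13| ≤ 7^2 + 7 + 13 = 69.
Hence |(u^3 - 5u^2 + 7u + 6) − 84| ≤ 69|u − 6| < ε provided |u − 6| < ε/69.
Choosing δ = min(1, ε/69) ensures both conditions, hence |(u^3 - 5u^2 + 7u + 6) − 84| < ε.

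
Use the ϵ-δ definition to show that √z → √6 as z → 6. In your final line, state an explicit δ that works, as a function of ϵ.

δ = min(6, √6·ϵ)

Fix ϵ > 0. We want δ > 0 such that 0 < |z − 6| < δ implies |√z − √6| < ϵ.
Rationalise: √z − √6 = (z − 6)/(√z + √6), so |√z − √6| = |z − 6|/(√z + √6).
Restrict δ ≤ 6 so that |z − 6| < 6 forces z > 0, and then √z + √6 > √6.
Hence |√z − √6| < |z − 6|/√6, which is < ϵ once |z − 6| < √6·ϵ.
Take δ = min(6, √6·ϵ). If 0 < |z − 6| < δ then z > 0 and |√z − √6| < |z − 6|/√6 < ϵ.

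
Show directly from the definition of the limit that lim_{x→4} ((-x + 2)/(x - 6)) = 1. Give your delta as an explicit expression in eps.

delta = min(1, (1/2)eps)

Let eps > 0 be given. We want delta > 0 with 0 < |x − 4| < delta ⇒ |(-x + 2)/(x - 6) − 1| < eps.
Combining over a common denominator, (-x + 2)/(x - 6) − 1 = [(-x + 2)·(-2) − (-2)·(x - 6)] / [(-2)·(x - 6)] = 4(x − 4) / ((-2)(x - 6)).
So |(-x + 2)/(x - 6) − 1| = 4|x − 4| / (2·|x − 6|).
Restrict delta ≤ 1. Then |x − 4| < 1 gives |x − 6| = |(x − 4) + (-2)| ≥ 2 − 1 = 1.
Hence |(-x + 2)/(x - 6) − 1| < 4|x − 4|/(2·1) = 2|x − 4|, which is < eps once |x − 4| < (1/2)eps.
Take delta = min(1, (1/2)eps). Then 0 < |x − 4| < delta forces both bounds, so |(-x + 2)/(x - 6) − 1| < eps.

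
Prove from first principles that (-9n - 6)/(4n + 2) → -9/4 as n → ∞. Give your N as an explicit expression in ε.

N = (3/8)/ε

Let ε > 0. For n ≥ 1, |(-9n - 6)/(4n + 2) + 9/4| = |-6|/(4(4n + 2)) = 6/(4(4n + 2)).
Since 4n + 2 ≥ 4n for n ≥ 1, this is ≤ 6/(4·4n) = (3/8)/n.
So |(-9n - 6)/(4n + 2) + 9/4| < ε whenever n > (3/8)/ε.
Take N = (3/8)/ε. If n > N then |(-9n - 6)/(4n + 2) + 9/4| ≤ (3/8)/n < ε.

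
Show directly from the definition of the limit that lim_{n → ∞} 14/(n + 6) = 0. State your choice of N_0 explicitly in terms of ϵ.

Suppose ϵ > 0. For n ≥ 1, |14/(n + 6) − 0| = 14/(n + 6) ≤ 14/n.
We need 14/n < ϵ, i.e. n > 14/ϵ.
Take N_0 = 14/ϵ. If n > N_0 then |14/(n + 6)| ≤ 14/n < ϵ.

N_0 = 14/ϵ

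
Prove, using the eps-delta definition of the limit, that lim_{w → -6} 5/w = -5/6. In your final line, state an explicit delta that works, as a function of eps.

Fix eps > 0. We seek delta > 0 such that 0 < |w + 6| < delta implies |5/w + 5/6| < eps.
|5/w + 5/6| = 5·|-6 − w|/(6·|w|) = 5|w + 6|/(6|w|).
Restrict delta ≤ 3. Then |w + 6| < 3 gives |w| > 3, so 6|w| > 18.
Then |5/w + 5/6| < 5|w + 6|/18, which is < eps when |w + 6| < (18/5)eps.
Take delta = min(3, (18/5)eps). Then 0 < |w + 6| < delta gives both |w + 6| < 3 and |w + 6| < (18/5)eps, so |5/w + 5/6| < eps.

delta = min(3, (18/5)eps)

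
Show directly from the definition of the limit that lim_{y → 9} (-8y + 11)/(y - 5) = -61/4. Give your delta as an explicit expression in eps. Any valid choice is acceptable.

Let eps > 0 be given. We want delta > 0 with 0 < |y − 9| < delta ⇒ |(-8y + 11)/(y - 5) + 61/4| < eps.
Combining over a common denominator, (-8y + 11)/(y - 5) + 61/4 = [(-8y + 11)·4 − (-61)·(y - 5)] / [4·(y - 5)] = 29(y − 9) / (4(y - 5)).
So |(-8y + 11)/(y - 5) + 61/4| = 29|y − 9| / (4·|y − 5|).
Restrict delta ≤ 2. Then |y − 9| < 2 gives |y − 5| = |(y − 9) + 4| ≥ 4 − 2 = 2.
Hence |(-8y + 11)/(y - 5) + 61/4| < 29|y − 9|/(4·2) = (29/8)|y − 9|, which is < eps once |y − 9| < (8/29)eps.
Take delta = min(2, (8/29)eps). Then 0 < |y − 9| < delta forces both bounds, so |(-8y + 11)/(y - 5) + 61/4| < eps.

delta = min(2, (8/29)eps)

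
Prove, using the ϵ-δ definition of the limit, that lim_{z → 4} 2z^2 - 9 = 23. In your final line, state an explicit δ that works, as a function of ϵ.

Let ϵ > 0 be given. We want δ > 0 such that 0 < |z − 4| < δ implies |(2z^2 - 9) − 23| < ϵ.
(2z^2 - 9) − 23 = 2z^2 - 32 = (z − 4)(2z + 8).
So |(2z^2 - 9) − 23| = |z − 4|·|2z + 8|.
Assume first that |z − 4| < 2, so |z| < 6. Then |2z + 8| ≤ 2·6 + 8 = 20.
Hence |(2z^2 - 9) − 23| ≤ 20|z − 4| < ϵ provided |z − 4| < ϵ/20.
Take δ = min(2, ϵ/20). Then 0 < |z − 4| < δ gives both |z − 4| < 2 and |z − 4| < ϵ/20, so |(2z^2 - 9) − 23| < ϵ.

δ = min(2, ϵ/20)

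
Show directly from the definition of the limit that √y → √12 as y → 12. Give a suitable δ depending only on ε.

Let ε > 0. We want δ > 0 such that 0 < |y − 12| < δ implies |√y − √12| < ε.
Multiplying by the conjugate, |√y − √12| = |y − 12|/(√y + √12).
Restrict δ ≤ 12 so that |y − 12| < 12 forces y > 0, and then √y + √12 > √12.
Hence |√y − √12| < |y − 12|/√12, which is < ε once |y − 12| < √12·ε.
Take δ = min(12, √12·ε). If 0 < |y − 12| < δ then y > 0 and |√y − √12| < |y − 12|/√12 < ε.

δ = min(12, √12·ε)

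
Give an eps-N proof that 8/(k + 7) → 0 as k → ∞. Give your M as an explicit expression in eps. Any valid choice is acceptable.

M = 8/eps

Let eps > 0. For k ≥ 1, |8/(k + 7) − 0| = 8/(k + 7) ≤ 8/k.
We need 8/k < eps, i.e. k > 8/eps.
Take M = 8/eps. If k > M then |8/(k + 7)| ≤ 8/k < eps.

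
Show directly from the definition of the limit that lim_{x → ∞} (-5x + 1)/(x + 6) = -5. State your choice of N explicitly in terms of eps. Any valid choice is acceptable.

Let eps > 0 be given. We seek N > 0 such that x > N implies |(-5x + 1)/(x + 6) + 5| < eps.
(-5x + 1)/(x + 6) + 5 = ((-5x + 1) − (-5)(x + 6)) / ((x + 6)) = 31/((x + 6)).
For x > 0 we have x + 6 > x, so |(-5x + 1)/(x + 6) + 5| = 31/((x + 6)) < 31/(x) = 31/x.
Thus |(-5x + 1)/(x + 6) + 5| < eps whenever x > 31/eps.
Take N = 31/eps. If x > N then |(-5x + 1)/(x + 6) + 5| < 31/x < eps.

N = 31/eps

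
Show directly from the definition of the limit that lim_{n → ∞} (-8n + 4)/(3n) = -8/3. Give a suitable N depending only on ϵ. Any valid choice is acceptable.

Let ϵ > 0 be given. For n ≥ 1, |(-8n + 4)/(3n) + 8/3| = |12|/(3(3n)) = 12/(3(3n)).
Since 3n ≥ 3n for n ≥ 1, this is ≤ 12/(3·3n) = (4/3)/n.
So |(-8n + 4)/(3n) + 8/3| < ϵ whenever n > (4/3)/ϵ.
Take N = (4/3)/ϵ. If n > N then |(-8n + 4)/(3n) + 8/3| ≤ (4/3)/n < ϵ.

N = (4/3)/ϵ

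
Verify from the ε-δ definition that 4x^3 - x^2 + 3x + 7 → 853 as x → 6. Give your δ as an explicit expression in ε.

Let ε > 0. We want δ > 0 such that 0 < |x − 6| < δ implies |(4x^3 - x^2 + 3x + 7) − 853| < ε.
(4x^3 - x^2 + 3x + 7) − 853 = 4x^3 - x^2 + 3x - 846 = (x − 6)(4x^2 + 23x + 141).
So |(4x^3 - x^2 + 3x + 7) − 853| = |x − 6|·|4x^2 + 23x + 141|.
Require δ ≤ 1. Then |x − 6| < 1 gives |x| < 7, and by the triangle inequality |4x^2 + 23x + 141| ≤ 4·7^2 + 23·7 + 141 = 498.
Hence |(4x^3 - x^2 + 3x + 7) − 853| ≤ 498|x − 6| < ε provided |x − 6| < ε/498.
Choosing δ = min(1, ε/498) ensures both conditions, hence |(4x^3 - x^2 + 3x + 7) − 853| < ε.

δ = min(1, ε/498)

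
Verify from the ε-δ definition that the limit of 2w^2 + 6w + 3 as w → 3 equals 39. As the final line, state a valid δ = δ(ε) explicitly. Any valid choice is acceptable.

δ = min(2, ε/22)

Fix ε > 0. We want δ > 0 such that 0 < |w − 3| < δ implies |(2w^2 + 6w + 3) − 39| < ε.
(2w^2 + 6w + 3) − 39 = 2w^2 + 6w - 36 = (w − 3)(2w + 12).
So |(2w^2 + 6w + 3) − 39| = |w − 3|·|2w + 12|.
Assume first that |w − 3| < 2, so |w| < 5. Then |2w + 12| ≤ 2·5 + 12 = 22.
Hence |(2w^2 + 6w + 3) − 39| ≤ 22|w − 3| < ε provided |w − 3| < ε/22.
Take δ = min(2, ε/22). Then 0 < |w − 3| < δ gives both |w − 3| < 2 and |w − 3| < ε/22, so |(2w^2 + 6w + 3) − 39| < ε.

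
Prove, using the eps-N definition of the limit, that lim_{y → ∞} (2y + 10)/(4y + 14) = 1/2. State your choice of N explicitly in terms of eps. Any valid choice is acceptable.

N = (3/4)/eps

Let eps > 0 be given. We seek N > 0 such that y > N implies |(2y + 10)/(4y + 14) − (1/2)| < eps.
(2y + 10)/(4y + 14) − (1/2) = (4(2y + 10) − 2(4y + 14)) / (4(4y + 14)) = 12/(4(4y + 14)).
For y > 0 we have 4y + 14 > 4y, so |(2y + 10)/(4y + 14) − (1/2)| = 12/(4(4y + 14)) < 12/(4·4y) = (3/4)/y.
Thus |(2y + 10)/(4y + 14) − (1/2)| < eps whenever y > (3/4)/eps.
Take N = (3/4)/eps. If y > N then |(2y + 10)/(4y + 14) − (1/2)| < (3/4)/y < eps.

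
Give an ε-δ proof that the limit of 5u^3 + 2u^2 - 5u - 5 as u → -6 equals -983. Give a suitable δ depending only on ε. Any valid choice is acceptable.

δ = min(1, ε/604)

Let ε > 0 be given. We want δ > 0 such that 0 < |u + 6| < δ implies |(5u^3 + 2u^2 - 5u - 5) + 983| < ε.
(5u^3 + 2u^2 - 5u - 5) + 983 = 5u^3 + 2u^2 - 5u + 978 = (u + 6)(5u^2 - 28u + 163).
So |(5u^3 + 2u^2 - 5u - 5) + 983| = |u + 6|·|5u^2 - 28u + 163|.
Require δ ≤ 1. Then |u + 6| < 1 gives |u| < 7, and by the triangle inequality |5u^2 - 28u + 163| ≤ 5·7^2 + 28·7 + 163 = 604.
Hence |(5u^3 + 2u^2 - 5u - 5) + 983| ≤ 604|u + 6| < ε provided |u + 6| < ε/604.
Take δ = min(1, ε/604). Then 0 < |u + 6| < δ gives both |u + 6| < 1 and |u + 6| < ε/604, so |(5u^3 + 2u^2 - 5u - 5) + 983| < ε.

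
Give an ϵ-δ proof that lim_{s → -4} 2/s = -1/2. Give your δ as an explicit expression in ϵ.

δ = min(2, 4ϵ)

Let ϵ > 0. We seek δ > 0 such that 0 < |s + 4| < δ implies |2/s + 1/2| < ϵ.
|2/s + 1/2| = 2·|-4 − s|/(4·|s|) = 2|s + 4|/(4|s|).
Require δ ≤ 2 so that |s| > 4 − 2 = 2, hence 4|s| > 8.
Then |2/s + 1/2| < 2|s + 4|/8, which is < ϵ when |s + 4| < 4ϵ.
Take δ = min(2, 4ϵ). Then 0 < |s + 4| < δ gives both |s + 4| < 2 and |s + 4| < 4ϵ, so |2/s + 1/2| < ϵ.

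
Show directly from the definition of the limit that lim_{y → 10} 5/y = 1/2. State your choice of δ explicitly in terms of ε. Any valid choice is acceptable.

δ = min(5, 10ε)

Let ε > 0. We seek δ > 0 such that 0 < |y − 10| < δ implies |5/y − (1/2)| < ε.
|5/y − (1/2)| = 5·|10 − y|/(10·|y|) = 5|y − 10|/(10|y|).
Restrict δ ≤ 5. Then |y − 10| < 5 gives |y| > 5, so 10|y| > 50.
Then |5/y − (1/2)| < 5|y − 10|/50, which is < ε when |y − 10| < 10ε.
Take δ = min(5, 10ε). Then 0 < |y − 10| < δ gives both |y − 10| < 5 and |y − 10| < 10ε, so |5/y − (1/2)| < ε.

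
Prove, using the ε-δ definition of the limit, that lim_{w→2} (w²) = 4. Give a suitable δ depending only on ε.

Let ε > 0 be given. We seek δ > 0 with 0 < |w − 2| < δ ⇒ |w² − 4| < ε.
Factor: w² − 4 = (w − 2)(w + 2), so |w² − 4| = |w − 2|·|w + 2|.
Impose δ ≤ 1 so that |w| < 3; then |w + 2| ≤ 5.
Hence |w² − 4| ≤ 5|w − 2|, which is < ε once |w − 2| < ε/5.
Take δ = min(1, ε/5). If 0 < |w − 2| < δ then both bounds hold and |w² − 4| ≤ 5|w − 2| < 5·(ε/5) = ε.

δ = min(1, ε/5)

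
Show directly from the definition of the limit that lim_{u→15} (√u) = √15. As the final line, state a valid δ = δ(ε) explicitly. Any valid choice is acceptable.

δ = min(15, √15·ε)

Suppose ε > 0. We want δ > 0 such that 0 < |u − 15| < δ implies |√u − √15| < ε.
Rationalise: √u − √15 = (u − 15)/(√u + √15), so |√u − √15| = |u − 15|/(√u + √15).
Restrict δ ≤ 15 so that |u − 15| < 15 forces u > 0, and then √u + √15 > √15.
Hence |√u − √15| < |u − 15|/√15, which is < ε once |u − 15| < √15·ε.
Take δ = min(15, √15·ε). If 0 < |u − 15| < δ then u > 0 and |√u − √15| < |u − 15|/√15 < ε.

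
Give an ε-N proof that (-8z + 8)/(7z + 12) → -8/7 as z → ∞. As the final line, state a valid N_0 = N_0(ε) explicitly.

N_0 = (152/49)/ε

Suppose ε > 0. We seek N_0 > 0 such that z > N_0 implies |(-8z + 8)/(7z + 12) + 8/7| < ε.
(-8z + 8)/(7z + 12) + 8/7 = (7(-8z + 8) − (-8)(7z + 12)) / (7(7z + 12)) = 152/(7(7z + 12)).
For z > 0 we have 7z + 12 > 7z, so |(-8z + 8)/(7z + 12) + 8/7| = 152/(7(7z + 12)) < 152/(7·7z) = (152/49)/z.
Thus |(-8z + 8)/(7z + 12) + 8/7| < ε whenever z > (152/49)/ε.
Take N_0 = (152/49)/ε. If z > N_0 then |(-8z + 8)/(7z + 12) + 8/7| < (152/49)/z < ε.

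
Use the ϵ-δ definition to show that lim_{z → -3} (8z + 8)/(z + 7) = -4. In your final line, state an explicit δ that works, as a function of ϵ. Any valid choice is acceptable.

δ = min(2, (1/6)ϵ)

Let ϵ > 0. We want δ > 0 with 0 < |z + 3| < δ ⇒ |(8z + 8)/(z + 7) + 4| < ϵ.
Combining over a common denominator, (8z + 8)/(z + 7) + 4 = [(8z + 8)·4 − (-16)·(z + 7)] / [4·(z + 7)] = 48(z + 3) / (4(z + 7)).
So |(8z + 8)/(z + 7) + 4| = 48|z + 3| / (4·|z + 7|).
Require δ ≤ 2, so |z + 7| ≥ |4| − |z + 3| > 4 − 2 = 2.
Hence |(8z + 8)/(z + 7) + 4| < 48|z + 3|/(4·2) = 6|z + 3|, which is < ϵ once |z + 3| < (1/6)ϵ.
Take δ = min(2, (1/6)ϵ). Then 0 < |z + 3| < δ forces both bounds, so |(8z + 8)/(z + 7) + 4| < ϵ.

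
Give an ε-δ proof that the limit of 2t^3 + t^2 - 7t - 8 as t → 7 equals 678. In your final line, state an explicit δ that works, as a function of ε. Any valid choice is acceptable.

δ = min(1, ε/346)

Let ε > 0 be given. We want δ > 0 such that 0 < |t − 7| < δ implies |(2t^3 + t^2 - 7t - 8) − 678| < ε.
(2t^3 + t^2 - 7t - 8) − 678 = 2t^3 + t^2 - 7t - 686 = (t − 7)(2t^2 + 15t + 98).
So |(2t^3 + t^2 - 7t - 8) − 678| = |t − 7|·|2t^2 + 15t + 98|.
Assume first that |t − 7| < 1, so |t| < 8. Then |2t^2 + 15t + 98| ≤ 2·8^2 + 15·8 + 98 = 346.
Hence |(2t^3 + t^2 - 7t - 8) − 678| ≤ 346|t − 7| < ε provided |t − 7| < ε/346.
Take δ = min(1, ε/346). Then 0 < |t − 7| < δ gives both |t − 7| < 1 and |t − 7| < ε/346, so |(2t^3 + t^2 - 7t - 8) − 678| < ε.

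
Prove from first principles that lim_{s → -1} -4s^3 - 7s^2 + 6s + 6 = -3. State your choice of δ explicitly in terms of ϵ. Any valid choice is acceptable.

Fix ϵ > 0. We want δ > 0 such that 0 < |s + 1| < δ implies |(-4s^3 - 7s^2 + 6s + 6) + 3| < ϵ.
(-4s^3 - 7s^2 + 6s + 6) + 3 = -4s^3 - 7s^2 + 6s + 9 = (s + 1)(-4s^2 - 3s + 9).
So |(-4s^3 - 7s^2 + 6s + 6) + 3| = |s + 1|·|-4s^2 - 3s + 9|.
Require δ ≤ 1. Then |s + 1| < 1 gives |s| < 2, and by the triangle inequality |-4s^2 - 3s + 9| ≤ 4·2^2 + 3·2 + 9 = 31.
Hence |(-4s^3 - 7s^2 + 6s + 6) + 3| ≤ 31|s + 1| < ϵ provided |s + 1| < ϵ/31.
Choosing δ = min(1, ϵ/31) ensures both conditions, hence |(-4s^3 - 7s^2 + 6s + 6) + 3| < ϵ.

δ = min(1, ϵ/31)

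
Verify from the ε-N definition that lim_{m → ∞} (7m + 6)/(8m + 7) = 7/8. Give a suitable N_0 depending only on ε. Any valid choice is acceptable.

N_0 = (1/64)/ε

Let ε > 0. For m ≥ 1, |(7m + 6)/(8m + 7) − (7/8)| = |-1|/(8(8m + 7)) = 1/(8(8m + 7)).
Since 8m + 7 ≥ 8m for m ≥ 1, this is ≤ 1/(8·8m) = (1/64)/m.
So |(7m + 6)/(8m + 7) − (7/8)| < ε whenever m > (1/64)/ε.
Take N_0 = (1/64)/ε. If m > N_0 then |(7m + 6)/(8m + 7) − (7/8)| ≤ (1/64)/m < ε.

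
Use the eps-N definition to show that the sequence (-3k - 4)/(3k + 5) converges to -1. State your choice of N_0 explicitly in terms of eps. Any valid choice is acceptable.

N_0 = (1/3)/eps

Fix eps > 0. For k ≥ 1, |(-3k - 4)/(3k + 5) + 1| = |3|/(3(3k + 5)) = 3/(3(3k + 5)).
Since 3k + 5 ≥ 3k for k ≥ 1, this is ≤ 3/(3·3k) = (1/3)/k.
So |(-3k - 4)/(3k + 5) + 1| < eps whenever k > (1/3)/eps.
Take N_0 = (1/3)/eps. If k > N_0 then |(-3k - 4)/(3k + 5) + 1| ≤ (1/3)/k < eps.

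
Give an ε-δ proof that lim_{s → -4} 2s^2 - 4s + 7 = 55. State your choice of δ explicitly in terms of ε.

Fix ε > 0. We want δ > 0 such that 0 < |s + 4| < δ implies |(2s^2 - 4s + 7) − 55| < ε.
(2s^2 - 4s + 7) − 55 = 2s^2 - 4s - 48 = (s + 4)(2s - 12).
So |(2s^2 - 4s + 7) − 55| = |s + 4|·|2s - 12|.
Require δ ≤ 2. Then |s + 4| < 2 gives |s| < 6, and by the triangle inequality |2s - 12| ≤ 2·6 + 12 = 24.
Hence |(2s^2 - 4s + 7) − 55| ≤ 24|s + 4| < ε provided |s + 4| < ε/24.
Take δ = min(2, ε/24). Then 0 < |s + 4| < δ gives both |s + 4| < 2 and |s + 4| < ε/24, so |(2s^2 - 4s + 7) − 55| < ε.

δ = min(2, ε/24)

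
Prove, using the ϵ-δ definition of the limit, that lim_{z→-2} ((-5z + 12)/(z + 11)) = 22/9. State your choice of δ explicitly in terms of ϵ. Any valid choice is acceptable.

δ = min(9/2, (81/134)ϵ)

Suppose ϵ > 0. We want δ > 0 with 0 < |z + 2| < δ ⇒ |(-5z + 12)/(z + 11) − (22/9)| < ϵ.
Combining over a common denominator, (-5z + 12)/(z + 11) − (22/9) = [(-5z + 12)·9 − 22·(z + 11)] / [9·(z + 11)] = -67(z + 2) / (9(z + 11)).
So |(-5z + 12)/(z + 11) − (22/9)| = 67|z + 2| / (9·|z + 11|).
Require δ ≤ 9/2, so |z + 11| ≥ |9| − |z + 2| > 9 − 9/2 = 9/2.
Hence |(-5z + 12)/(z + 11) − (22/9)| < 67|z + 2|/(9·(9/2)) = (134/81)|z + 2|, which is < ϵ once |z + 2| < (81/134)ϵ.
Take δ = min(9/2, (81/134)ϵ). Then 0 < |z + 2| < δ forces both bounds, so |(-5z + 12)/(z + 11) − (22/9)| < ϵ.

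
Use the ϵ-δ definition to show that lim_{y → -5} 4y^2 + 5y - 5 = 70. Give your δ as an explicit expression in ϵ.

δ = min(1, ϵ/39)

Suppose ϵ > 0. We want δ > 0 such that 0 < |y + 5| < δ implies |(4y^2 + 5y - 5) − 70| < ϵ.
(4y^2 + 5y - 5) − 70 = 4y^2 + 5y - 75 = (y + 5)(4y - 15).
So |(4y^2 + 5y - 5) − 70| = |y + 5|·|4y - 15|.
Require δ ≤ 1. Then |y + 5| < 1 gives |y| < 6, and by the triangle inequality |4y - 15| ≤ 4·6 + 15 = 39.
Hence |(4y^2 + 5y - 5) − 70| ≤ 39|y + 5| < ϵ provided |y + 5| < ϵ/39.
Take δ = min(1, ϵ/39). Then 0 < |y + 5| < δ gives both |y + 5| < 1 and |y + 5| < ϵ/39, so |(4y^2 + 5y - 5) − 70| < ϵ.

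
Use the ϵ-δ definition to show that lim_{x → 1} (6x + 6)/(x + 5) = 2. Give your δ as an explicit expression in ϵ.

δ = min(3, (3/4)ϵ)

Suppose ϵ > 0. We want δ > 0 with 0 < |x − 1| < δ ⇒ |(6x + 6)/(x + 5) − 2| < ϵ.
Combining over a common denominator, (6x + 6)/(x + 5) − 2 = [(6x + 6)·6 − 12·(x + 5)] / [6·(x + 5)] = 24(x − 1) / (6(x + 5)).
So |(6x + 6)/(x + 5) − 2| = 24|x − 1| / (6·|x + 5|).
Restrict δ ≤ 3. Then |x − 1| < 3 gives |x + 5| = |(x − 1) + 6| ≥ 6 − 3 = 3.
Hence |(6x + 6)/(x + 5) − 2| < 24|x − 1|/(6·3) = (4/3)|x − 1|, which is < ϵ once |x − 1| < (3/4)ϵ.
Take δ = min(3, (3/4)ϵ). Then 0 < |x − 1| < δ forces both bounds, so |(6x + 6)/(x + 5) − 2| < ϵ.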